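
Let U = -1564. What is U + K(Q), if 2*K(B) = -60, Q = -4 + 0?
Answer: -1594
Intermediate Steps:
Q = -4
K(B) = -30 (K(B) = (½)*(-60) = -30)
U + K(Q) = -1564 - 30 = -1594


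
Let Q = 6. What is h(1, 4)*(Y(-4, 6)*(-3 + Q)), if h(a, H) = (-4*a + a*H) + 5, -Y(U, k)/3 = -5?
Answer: 225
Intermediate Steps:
Y(U, k) = 15 (Y(U, k) = -3*(-5) = 15)
h(a, H) = 5 - 4*a + H*a (h(a, H) = (-4*a + H*a) + 5 = 5 - 4*a + H*a)
h(1, 4)*(Y(-4, 6)*(-3 + Q)) = (5 - 4*1 + 4*1)*(15*(-3 + 6)) = (5 - 4 + 4)*(15*3) = 5*45 = 225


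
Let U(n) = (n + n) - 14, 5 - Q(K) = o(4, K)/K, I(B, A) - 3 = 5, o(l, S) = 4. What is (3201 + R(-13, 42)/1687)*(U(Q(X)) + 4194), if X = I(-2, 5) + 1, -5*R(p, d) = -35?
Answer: 29084906284/2169 ≈ 1.3409e+7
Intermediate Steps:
R(p, d) = 7 (R(p, d) = -⅕*(-35) = 7)
I(B, A) = 8 (I(B, A) = 3 + 5 = 8)
X = 9 (X = 8 + 1 = 9)
Q(K) = 5 - 4/K
U(n) = -14 + 2*n (U(n) = 2*n - 14 = -14 + 2*n)
(3201 + R(-13, 42)/1687)*(U(Q(X)) + 4194) = (3201 + 7/1687)*((-14 + 2*(5 - 4/9)) + 4194) = (3201 + 7*(1/1687))*((-14 + 2*(5 - 4*⅑)) + 4194) = (3201 + 1/241)*((-14 + 2*(5 - 4/9)) + 4194) = 771442*((-14 + 2*(41/9)) + 4194)/241 = 771442*((-14 + 82/9) + 4194)/241 = 771442*(-44/9 + 4194)/241 = (771442/241)*(37702/9) = 29084906284/2169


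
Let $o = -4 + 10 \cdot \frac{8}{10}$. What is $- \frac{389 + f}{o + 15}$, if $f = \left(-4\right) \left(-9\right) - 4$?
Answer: $- \frac{421}{19} \approx -22.158$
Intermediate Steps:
$o = 4$ ($o = -4 + 10 \cdot 8 \cdot \frac{1}{10} = -4 + 10 \cdot \frac{4}{5} = -4 + 8 = 4$)
$f = 32$ ($f = 36 - 4 = 32$)
$- \frac{389 + f}{o + 15} = - \frac{389 + 32}{4 + 15} = - \frac{421}{19}$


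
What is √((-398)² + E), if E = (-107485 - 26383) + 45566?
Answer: √70102 ≈ 264.77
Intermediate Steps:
E = -88302 (E = -133868 + 45566 = -88302)
√((-398)² + E) = √((-398)² - 88302) = √(158404 - 88302) = √70102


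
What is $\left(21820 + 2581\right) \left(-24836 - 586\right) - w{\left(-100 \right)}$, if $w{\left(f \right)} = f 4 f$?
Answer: $-620362222$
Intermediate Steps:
$w{\left(f \right)} = 4 f^{2}$ ($w{\left(f \right)} = 4 f f = 4 f^{2}$)
$\left(21820 + 2581\right) \left(-24836 - 586\right) - w{\left(-100 \right)} = \left(21820 + 2581\right) \left(-24836 - 586\right) - 4 \left(-100\right)^{2} = 24401 \left(-25422\right) - 4 \cdot 10000 = -620322222 - 40000 = -620362222$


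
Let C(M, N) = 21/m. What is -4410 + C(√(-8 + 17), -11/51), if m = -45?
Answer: -66157/15 ≈ -4410.5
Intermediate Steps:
C(M, N) = -7/15 (C(M, N) = 21/(-45) = 21*(-1/45) = -7/15)
-4410 + C(√(-8 + 17), -11/51) = -4410 - 7/15 = -66157/15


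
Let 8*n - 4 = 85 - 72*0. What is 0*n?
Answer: 0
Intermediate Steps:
n = 89/8 (n = ½ + (85 - 72*0)/8 = ½ + (85 + 0)/8 = ½ + (⅛)*85 = ½ + 85/8 = 89/8 ≈ 11.125)
0*n = 0*(89/8) = 0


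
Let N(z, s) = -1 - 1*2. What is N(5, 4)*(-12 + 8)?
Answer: 12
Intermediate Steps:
N(z, s) = -3 (N(z, s) = -1 - 2 = -3)
N(5, 4)*(-12 + 8) = -3*(-12 + 8) = -3*(-4) = 12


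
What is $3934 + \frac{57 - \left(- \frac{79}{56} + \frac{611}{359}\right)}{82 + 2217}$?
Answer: $\frac{16529733067}{4201736} \approx 3934.0$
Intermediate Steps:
$3934 + \frac{57 - \left(- \frac{79}{56} + \frac{611}{359}\right)}{82 + 2217} = 3934 + \frac{57 - \frac{5855}{20104}}{2299} = 3934 + \left(57 + \left(- \frac{611}{359} + \frac{79}{56}\right)\right) \frac{1}{2299} = 3934 + \left(57 - \frac{5855}{20104}\right) \frac{1}{2299} = 3934 + \frac{1140073}{20104} \cdot \frac{1}{2299} = 3934 + \frac{103643}{4201736} = \frac{16529733067}{4201736}$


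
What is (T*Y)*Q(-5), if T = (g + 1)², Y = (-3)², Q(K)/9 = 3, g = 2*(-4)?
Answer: 11907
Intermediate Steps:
g = -8
Q(K) = 27 (Q(K) = 9*3 = 27)
Y = 9
T = 49 (T = (-8 + 1)² = (-7)² = 49)
(T*Y)*Q(-5) = (49*9)*27 = 441*27 = 11907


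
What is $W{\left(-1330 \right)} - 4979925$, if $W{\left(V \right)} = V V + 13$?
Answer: $-3211012$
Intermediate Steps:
$W{\left(V \right)} = 13 + V^{2}$ ($W{\left(V \right)} = V^{2} + 13 = 13 + V^{2}$)
$W{\left(-1330 \right)} - 4979925 = \left(13 + \left(-1330\right)^{2}\right) - 4979925 = \left(13 + 1768900\right) - 4979925 = 1768913 - 4979925 = -3211012$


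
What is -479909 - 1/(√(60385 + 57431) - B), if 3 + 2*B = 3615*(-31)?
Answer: -251127688557349/523281890 + √29454/1569845670 ≈ -4.7991e+5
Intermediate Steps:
B = -56034 (B = -3/2 + (3615*(-31))/2 = -3/2 + (½)*(-112065) = -3/2 - 112065/2 = -56034)
-479909 - 1/(√(60385 + 57431) - B) = -479909 - 1/(√(60385 + 57431) - 1*(-56034)) = -479909 - 1/(√117816 + 56034) = -479909 - 1/(2*√29454 + 56034) = -479909 - 1/(56034 + 2*√29454)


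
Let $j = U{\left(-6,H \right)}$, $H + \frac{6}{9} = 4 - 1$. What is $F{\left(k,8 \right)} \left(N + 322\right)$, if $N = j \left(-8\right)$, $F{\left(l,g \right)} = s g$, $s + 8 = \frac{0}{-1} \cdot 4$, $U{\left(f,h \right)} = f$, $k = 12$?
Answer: $-23680$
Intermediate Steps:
$H = \frac{7}{3}$ ($H = - \frac{2}{3} + \left(4 - 1\right) = - \frac{2}{3} + 3 = \frac{7}{3} \approx 2.3333$)
$s = -8$ ($s = -8 + \frac{0}{-1} \cdot 4 = -8 + 0 \left(-1\right) 4 = -8 + 0 \cdot 4 = -8 + 0 = -8$)
$F{\left(l,g \right)} = - 8 g$
$j = -6$
$N = 48$ ($N = \left(-6\right) \left(-8\right) = 48$)
$F{\left(k,8 \right)} \left(N + 322\right) = \left(-8\right) 8 \left(48 + 322\right) = \left(-64\right) 370 = -23680$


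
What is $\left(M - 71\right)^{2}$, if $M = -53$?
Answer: $15376$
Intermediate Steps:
$\left(M - 71\right)^{2} = \left(-53 - 71\right)^{2} = \left(-124\right)^{2} = 15376$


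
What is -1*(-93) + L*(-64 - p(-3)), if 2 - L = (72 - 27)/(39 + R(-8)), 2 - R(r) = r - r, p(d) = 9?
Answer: 1112/41 ≈ 27.122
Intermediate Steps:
R(r) = 2 (R(r) = 2 - (r - r) = 2 - 1*0 = 2 + 0 = 2)
L = 37/41 (L = 2 - (72 - 27)/(39 + 2) = 2 - 45/41 = 37/41 ≈ 0.90244)
-1*(-93) + L*(-64 - p(-3)) = -1*(-93) + 37*(-64 - 1*9)/41 = 93 + 37*(-64 - 9)/41 = 93 + (37/41)*(-73) = 93 - 2701/41 = 1112/41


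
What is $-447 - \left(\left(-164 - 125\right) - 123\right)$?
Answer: $-35$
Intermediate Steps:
$-447 - \left(\left(-164 - 125\right) - 123\right) = -447 - \left(-289 - 123\right) = -447 - -412 = -447 + 412 = -35$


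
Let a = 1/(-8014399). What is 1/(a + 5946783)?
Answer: 8014399/47659891728416 ≈ 1.6816e-7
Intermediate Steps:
a = -1/8014399 ≈ -1.2478e-7
1/(a + 5946783) = 1/(-1/8014399 + 5946783) = 1/(47659891728416/8014399) = 8014399/47659891728416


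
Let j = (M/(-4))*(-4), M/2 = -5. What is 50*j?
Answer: -500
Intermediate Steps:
M = -10 (M = 2*(-5) = -10)
j = -10 (j = -10/(-4)*(-4) = -10*(-¼)*(-4) = (5/2)*(-4) = -10)
50*j = 50*(-10) = -500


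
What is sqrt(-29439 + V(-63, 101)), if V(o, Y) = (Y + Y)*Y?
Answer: I*sqrt(9037) ≈ 95.063*I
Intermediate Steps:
V(o, Y) = 2*Y**2 (V(o, Y) = (2*Y)*Y = 2*Y**2)
sqrt(-29439 + V(-63, 101)) = sqrt(-29439 + 2*101**2) = sqrt(-29439 + 2*10201) = sqrt(-29439 + 20402) = sqrt(-9037) = I*sqrt(9037)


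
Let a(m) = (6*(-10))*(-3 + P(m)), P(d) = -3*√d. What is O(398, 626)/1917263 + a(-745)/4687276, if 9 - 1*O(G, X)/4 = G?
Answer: -1737073529/2246685211397 + 45*I*√745/1171819 ≈ -0.00077317 + 0.0010482*I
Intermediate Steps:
O(G, X) = 36 - 4*G
a(m) = 180 + 180*√m (a(m) = (6*(-10))*(-3 - 3*√m) = -60*(-3 - 3*√m) = 180 + 180*√m)
O(398, 626)/1917263 + a(-745)/4687276 = (36 - 4*398)/1917263 + (180 + 180*√(-745))/4687276 = (36 - 1592)*(1/1917263) + (180 + 180*(I*√745))*(1/4687276) = -1556*1/1917263 + (180 + 180*I*√745)*(1/4687276) = -1556/1917263 + (45/1171819 + 45*I*√745/1171819) = -1737073529/2246685211397 + 45*I*√745/1171819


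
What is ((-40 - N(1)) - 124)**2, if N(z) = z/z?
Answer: 27225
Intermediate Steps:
N(z) = 1
((-40 - N(1)) - 124)**2 = ((-40 - 1*1) - 124)**2 = ((-40 - 1) - 124)**2 = (-41 - 124)**2 = (-165)**2 = 27225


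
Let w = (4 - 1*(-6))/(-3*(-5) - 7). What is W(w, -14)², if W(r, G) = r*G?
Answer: 1225/4 ≈ 306.25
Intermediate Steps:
w = 5/4 (w = (4 + 6)/(15 - 7) = 10/8 = 10*(⅛) = 5/4 ≈ 1.2500)
W(r, G) = G*r
W(w, -14)² = (-14*5/4)² = (-35/2)² = 1225/4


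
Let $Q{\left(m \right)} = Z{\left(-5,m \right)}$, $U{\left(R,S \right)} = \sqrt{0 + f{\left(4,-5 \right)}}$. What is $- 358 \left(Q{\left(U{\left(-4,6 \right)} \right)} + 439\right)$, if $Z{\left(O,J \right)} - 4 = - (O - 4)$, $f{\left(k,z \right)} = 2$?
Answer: $-161816$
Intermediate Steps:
$U{\left(R,S \right)} = \sqrt{2}$ ($U{\left(R,S \right)} = \sqrt{0 + 2} = \sqrt{2}$)
$Z{\left(O,J \right)} = 8 - O$ ($Z{\left(O,J \right)} = 4 - \left(O - 4\right) = 4 - \left(-4 + O\right) = 8 - O$)
$Q{\left(m \right)} = 13$ ($Q{\left(m \right)} = 8 - -5 = 8 + 5 = 13$)
$- 358 \left(Q{\left(U{\left(-4,6 \right)} \right)} + 439\right) = - 358 \left(13 + 439\right) = \left(-358\right) 452 = -161816$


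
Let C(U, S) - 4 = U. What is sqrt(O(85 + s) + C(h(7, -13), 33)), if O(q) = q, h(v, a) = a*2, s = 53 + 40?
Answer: 2*sqrt(39) ≈ 12.490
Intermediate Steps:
s = 93
h(v, a) = 2*a
C(U, S) = 4 + U
sqrt(O(85 + s) + C(h(7, -13), 33)) = sqrt((85 + 93) + (4 + 2*(-13))) = sqrt(178 + (4 - 26)) = sqrt(178 - 22) = sqrt(156) = 2*sqrt(39)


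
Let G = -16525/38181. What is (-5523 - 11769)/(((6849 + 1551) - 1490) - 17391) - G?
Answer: 833424377/400175061 ≈ 2.0826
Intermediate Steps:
G = -16525/38181 (G = -16525*1/38181 = -16525/38181 ≈ -0.43281)
(-5523 - 11769)/(((6849 + 1551) - 1490) - 17391) - G = (-5523 - 11769)/(((6849 + 1551) - 1490) - 17391) - 1*(-16525/38181) = -17292/((8400 - 1490) - 17391) + 16525/38181 = -17292/(6910 - 17391) + 16525/38181 = -17292/(-10481) + 16525/38181 = -17292*(-1/10481) + 16525/38181 = 17292/10481 + 16525/38181 = 833424377/400175061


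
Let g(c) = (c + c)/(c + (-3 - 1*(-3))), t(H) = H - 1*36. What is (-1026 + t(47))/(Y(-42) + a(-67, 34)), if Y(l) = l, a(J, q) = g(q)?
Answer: 203/8 ≈ 25.375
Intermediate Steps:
t(H) = -36 + H (t(H) = H - 36 = -36 + H)
g(c) = 2 (g(c) = (2*c)/(c + (-3 + 3)) = (2*c)/(c + 0) = (2*c)/c = 2)
a(J, q) = 2
(-1026 + t(47))/(Y(-42) + a(-67, 34)) = (-1026 + (-36 + 47))/(-42 + 2) = (-1026 + 11)/(-40) = -1015*(-1/40) = 203/8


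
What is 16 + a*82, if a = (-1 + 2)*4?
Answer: 344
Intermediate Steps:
a = 4 (a = 1*4 = 4)
16 + a*82 = 16 + 4*82 = 16 + 328 = 344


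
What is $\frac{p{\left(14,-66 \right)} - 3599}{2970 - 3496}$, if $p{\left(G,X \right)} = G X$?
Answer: $\frac{4523}{526} \approx 8.5989$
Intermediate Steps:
$\frac{p{\left(14,-66 \right)} - 3599}{2970 - 3496} = \frac{14 \left(-66\right) - 3599}{2970 - 3496} = \frac{-924 - 3599}{-526} = \left(-4523\right) \left(- \frac{1}{526}\right) = \frac{4523}{526}$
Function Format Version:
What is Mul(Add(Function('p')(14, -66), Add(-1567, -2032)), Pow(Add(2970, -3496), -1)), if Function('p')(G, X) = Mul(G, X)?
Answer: Rational(4523, 526) ≈ 8.5989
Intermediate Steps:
Mul(Add(Function('p')(14, -66), Add(-1567, -2032)), Pow(Add(2970, -3496), -1)) = Mul(Add(Mul(14, -66), Add(-1567, -2032)), Pow(Add(2970, -3496), -1)) = Mul(Add(-924, -3599), Pow(-526, -1)) = Mul(-4523, Rational(-1, 526)) = Rational(4523, 526)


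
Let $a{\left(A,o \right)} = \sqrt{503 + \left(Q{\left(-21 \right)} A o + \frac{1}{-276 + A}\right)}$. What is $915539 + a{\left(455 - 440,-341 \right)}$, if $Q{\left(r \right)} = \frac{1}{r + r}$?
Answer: $915539 + \frac{\sqrt{926878918}}{1218} \approx 9.1556 \cdot 10^{5}$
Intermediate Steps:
$Q{\left(r \right)} = \frac{1}{2 r}$
$a{\left(A,o \right)} = \sqrt{503 + \frac{1}{-276 + A} - \frac{A o}{42}}$ ($a{\left(A,o \right)} = \sqrt{503 + \left(\frac{1}{2 \left(-21\right)} A o + \frac{1}{-276 + A}\right)} = \sqrt{503 + \left(\frac{1}{2} \left(- \frac{1}{21}\right) A o + \frac{1}{-276 + A}\right)} = \sqrt{503 + \left(- \frac{A}{42} o + \frac{1}{-276 + A}\right)} = \sqrt{503 - \left(- \frac{1}{-276 + A} + \frac{A o}{42}\right)} = \sqrt{503 + \frac{1}{-276 + A} - \frac{A o}{42}}$)
$915539 + a{\left(455 - 440,-341 \right)} = 915539 + \frac{\sqrt{42} \sqrt{21126 + \frac{42}{-276 + \left(455 - 440\right)} - \left(455 - 440\right) \left(-341\right)}}{42} = 915539 + \frac{\sqrt{42} \sqrt{21126 + \frac{42}{-276 + 15} - 15 \left(-341\right)}}{42} = 915539 + \frac{\sqrt{42} \sqrt{21126 + \frac{42}{-261} + 5115}}{42} = 915539 + \frac{\sqrt{42} \sqrt{21126 + 42 \left(- \frac{1}{261}\right) + 5115}}{42} = 915539 + \frac{\sqrt{42} \sqrt{21126 - \frac{14}{87} + 5115}}{42} = 915539 + \frac{\sqrt{42} \sqrt{\frac{2282953}{87}}}{42} = 915539 + \frac{\sqrt{42} \frac{\sqrt{198616911}}{87}}{42} = 915539 + \frac{\sqrt{926878918}}{1218}$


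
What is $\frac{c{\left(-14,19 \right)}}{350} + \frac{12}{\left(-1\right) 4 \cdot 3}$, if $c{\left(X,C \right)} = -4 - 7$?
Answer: $- \frac{361}{350} \approx -1.0314$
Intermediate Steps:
$c{\left(X,C \right)} = -11$ ($c{\left(X,C \right)} = -4 - 7 = -11$)
$\frac{c{\left(-14,19 \right)}}{350} + \frac{12}{\left(-1\right) 4 \cdot 3} = - \frac{11}{350} + \frac{12}{\left(-1\right) 4 \cdot 3} = \left(-11\right) \frac{1}{350} + \frac{12}{\left(-4\right) 3} = - \frac{11}{350} + \frac{12}{-12} = - \frac{11}{350} + 12 \left(- \frac{1}{12}\right) = - \frac{11}{350} - 1 = - \frac{361}{350}$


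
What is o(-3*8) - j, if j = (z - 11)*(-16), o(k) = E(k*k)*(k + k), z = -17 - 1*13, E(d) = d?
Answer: -28304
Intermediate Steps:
z = -30 (z = -17 - 13 = -30)
o(k) = 2*k³ (o(k) = (k*k)*(k + k) = k²*(2*k) = 2*k³)
j = 656 (j = (-30 - 11)*(-16) = -41*(-16) = 656)
o(-3*8) - j = 2*(-3*8)³ - 1*656 = 2*(-24)³ - 656 = 2*(-13824) - 656 = -27648 - 656 = -28304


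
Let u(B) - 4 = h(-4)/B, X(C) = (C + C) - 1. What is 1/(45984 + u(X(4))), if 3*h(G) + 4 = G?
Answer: 21/965740 ≈ 2.1745e-5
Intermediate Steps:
X(C) = -1 + 2*C (X(C) = 2*C - 1 = -1 + 2*C)
h(G) = -4/3 + G/3
u(B) = 4 - 8/(3*B) (u(B) = 4 + (-4/3 + (⅓)*(-4))/B = 4 + (-4/3 - 4/3)/B = 4 - 8/(3*B))
1/(45984 + u(X(4))) = 1/(45984 + (4 - 8/(3*(-1 + 2*4)))) = 1/(45984 + (4 - 8/(3*(-1 + 8)))) = 1/(45984 + (4 - 8/3/7)) = 1/(45984 + (4 - 8/3*⅐)) = 1/(45984 + (4 - 8/21)) = 1/(45984 + 76/21) = 1/(965740/21) = 21/965740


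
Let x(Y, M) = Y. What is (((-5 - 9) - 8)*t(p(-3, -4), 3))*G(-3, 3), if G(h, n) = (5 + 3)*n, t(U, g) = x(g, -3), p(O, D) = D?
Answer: -1584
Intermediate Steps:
t(U, g) = g
G(h, n) = 8*n
(((-5 - 9) - 8)*t(p(-3, -4), 3))*G(-3, 3) = (((-5 - 9) - 8)*3)*(8*3) = ((-14 - 8)*3)*24 = -22*3*24 = -66*24 = -1584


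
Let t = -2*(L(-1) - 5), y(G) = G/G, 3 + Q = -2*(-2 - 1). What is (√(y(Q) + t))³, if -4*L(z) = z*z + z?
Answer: 11*√11 ≈ 36.483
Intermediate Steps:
Q = 3 (Q = -3 - 2*(-2 - 1) = -3 - 2*(-3) = -3 + 6 = 3)
L(z) = -z/4 - z²/4 (L(z) = -(z*z + z)/4 = -(z² + z)/4 = -(z + z²)/4 = -z/4 - z²/4)
y(G) = 1
t = 10 (t = -2*(-¼*(-1)*(1 - 1) - 5) = -2*(-¼*(-1)*0 - 5) = -2*(0 - 5) = -2*(-5) = 10)
(√(y(Q) + t))³ = (√(1 + 10))³ = (√11)³ = 11*√11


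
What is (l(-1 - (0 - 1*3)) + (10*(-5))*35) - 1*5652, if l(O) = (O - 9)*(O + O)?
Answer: -7430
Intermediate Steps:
l(O) = 2*O*(-9 + O) (l(O) = (-9 + O)*(2*O) = 2*O*(-9 + O))
(l(-1 - (0 - 1*3)) + (10*(-5))*35) - 1*5652 = (2*(-1 - (0 - 1*3))*(-9 + (-1 - (0 - 1*3))) + (10*(-5))*35) - 1*5652 = (2*(-1 - (0 - 3))*(-9 + (-1 - (0 - 3))) - 50*35) - 5652 = (2*(-1 - 1*(-3))*(-9 + (-1 - 1*(-3))) - 1750) - 5652 = (2*(-1 + 3)*(-9 + (-1 + 3)) - 1750) - 5652 = (2*2*(-9 + 2) - 1750) - 5652 = (2*2*(-7) - 1750) - 5652 = (-28 - 1750) - 5652 = -1778 - 5652 = -7430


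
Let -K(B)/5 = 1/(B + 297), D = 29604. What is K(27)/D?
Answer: -5/9591696 ≈ -5.2128e-7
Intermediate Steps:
K(B) = -5/(297 + B) (K(B) = -5/(B + 297) = -5/(297 + B))
K(27)/D = -5/(297 + 27)/29604 = -5/324*(1/29604) = -5*1/324*(1/29604) = -5/324*1/29604 = -5/9591696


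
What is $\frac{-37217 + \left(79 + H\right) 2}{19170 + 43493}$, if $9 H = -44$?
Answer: $- \frac{333619}{563967} \approx -0.59156$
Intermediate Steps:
$H = - \frac{44}{9}$ ($H = \frac{1}{9} \left(-44\right) = - \frac{44}{9} \approx -4.8889$)
$\frac{-37217 + \left(79 + H\right) 2}{19170 + 43493} = \frac{-37217 + \left(79 - \frac{44}{9}\right) 2}{19170 + 43493} = \frac{-37217 + \frac{667}{9} \cdot 2}{62663} = \left(-37217 + \frac{1334}{9}\right) \frac{1}{62663} = \left(- \frac{333619}{9}\right) \frac{1}{62663} = - \frac{333619}{563967}$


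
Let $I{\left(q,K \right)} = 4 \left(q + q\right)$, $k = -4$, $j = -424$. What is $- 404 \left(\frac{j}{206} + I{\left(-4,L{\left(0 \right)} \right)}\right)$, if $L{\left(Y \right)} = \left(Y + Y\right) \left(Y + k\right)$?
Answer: $\frac{1417232}{103} \approx 13760.0$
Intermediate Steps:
$L{\left(Y \right)} = 2 Y \left(-4 + Y\right)$ ($L{\left(Y \right)} = \left(Y + Y\right) \left(Y - 4\right) = 2 Y \left(-4 + Y\right)$)
$I{\left(q,K \right)} = 8 q$ ($I{\left(q,K \right)} = 4 \cdot 2 q = 8 q$)
$- 404 \left(\frac{j}{206} + I{\left(-4,L{\left(0 \right)} \right)}\right) = - 404 \left(- \frac{424}{206} + 8 \left(-4\right)\right) = - 404 \left(\left(-424\right) \frac{1}{206} - 32\right) = - 404 \left(- \frac{212}{103} - 32\right) = \left(-404\right) \left(- \frac{3508}{103}\right) = \frac{1417232}{103}$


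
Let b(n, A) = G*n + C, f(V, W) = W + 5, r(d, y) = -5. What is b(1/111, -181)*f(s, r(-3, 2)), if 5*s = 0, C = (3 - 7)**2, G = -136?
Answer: 0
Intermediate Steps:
C = 16 (C = (-4)**2 = 16)
s = 0 (s = (1/5)*0 = 0)
f(V, W) = 5 + W
b(n, A) = 16 - 136*n (b(n, A) = -136*n + 16 = 16 - 136*n)
b(1/111, -181)*f(s, r(-3, 2)) = (16 - 136/111)*(5 - 5) = (16 - 136*1/111)*0 = (16 - 136/111)*0 = (1640/111)*0 = 0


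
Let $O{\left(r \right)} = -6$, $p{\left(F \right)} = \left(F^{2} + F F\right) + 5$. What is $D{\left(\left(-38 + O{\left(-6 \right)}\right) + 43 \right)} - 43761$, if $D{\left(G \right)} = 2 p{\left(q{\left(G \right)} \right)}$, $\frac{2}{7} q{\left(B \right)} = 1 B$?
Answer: $-43702$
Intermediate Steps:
$q{\left(B \right)} = \frac{7 B}{2}$ ($q{\left(B \right)} = \frac{7 \cdot 1 B}{2} = \frac{7 B}{2}$)
$p{\left(F \right)} = 5 + 2 F^{2}$ ($p{\left(F \right)} = \left(F^{2} + F^{2}\right) + 5 = 2 F^{2} + 5 = 5 + 2 F^{2}$)
$D{\left(G \right)} = 10 + 49 G^{2}$ ($D{\left(G \right)} = 2 \left(5 + 2 \left(\frac{7 G}{2}\right)^{2}\right) = 2 \left(5 + 2 \frac{49 G^{2}}{4}\right) = 2 \left(5 + \frac{49 G^{2}}{2}\right) = 10 + 49 G^{2}$)
$D{\left(\left(-38 + O{\left(-6 \right)}\right) + 43 \right)} - 43761 = \left(10 + 49 \left(\left(-38 - 6\right) + 43\right)^{2}\right) - 43761 = \left(10 + 49 \left(-44 + 43\right)^{2}\right) - 43761 = \left(10 + 49 \left(-1\right)^{2}\right) - 43761 = \left(10 + 49 \cdot 1\right) - 43761 = \left(10 + 49\right) - 43761 = 59 - 43761 = -43702$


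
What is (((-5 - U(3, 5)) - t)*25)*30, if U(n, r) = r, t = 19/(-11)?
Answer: -68250/11 ≈ -6204.5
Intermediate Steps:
t = -19/11 (t = 19*(-1/11) = -19/11 ≈ -1.7273)
(((-5 - U(3, 5)) - t)*25)*30 = (((-5 - 1*5) - 1*(-19/11))*25)*30 = (((-5 - 5) + 19/11)*25)*30 = ((-10 + 19/11)*25)*30 = -91/11*25*30 = -2275/11*30 = -68250/11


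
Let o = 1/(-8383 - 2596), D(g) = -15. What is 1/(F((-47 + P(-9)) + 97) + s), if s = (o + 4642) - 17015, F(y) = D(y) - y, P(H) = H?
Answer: -10979/136457992 ≈ -8.0457e-5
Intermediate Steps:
F(y) = -15 - y
o = -1/10979 (o = 1/(-10979) = -1/10979 ≈ -9.1083e-5)
s = -135843168/10979 (s = (-1/10979 + 4642) - 17015 = 50964517/10979 - 17015 = -135843168/10979 ≈ -12373.)
1/(F((-47 + P(-9)) + 97) + s) = 1/((-15 - ((-47 - 9) + 97)) - 135843168/10979) = 1/((-15 - (-56 + 97)) - 135843168/10979) = 1/((-15 - 1*41) - 135843168/10979) = 1/((-15 - 41) - 135843168/10979) = 1/(-56 - 135843168/10979) = 1/(-136457992/10979) = -10979/136457992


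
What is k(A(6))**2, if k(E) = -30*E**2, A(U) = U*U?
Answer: 1511654400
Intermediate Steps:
A(U) = U**2
k(A(6))**2 = (-30*(6**2)**2)**2 = (-30*36**2)**2 = (-30*1296)**2 = (-38880)**2 = 1511654400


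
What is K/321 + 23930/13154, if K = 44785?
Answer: 298391710/2111217 ≈ 141.34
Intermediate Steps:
K/321 + 23930/13154 = 44785/321 + 23930/13154 = 44785*(1/321) + 23930*(1/13154) = 44785/321 + 11965/6577 = 298391710/2111217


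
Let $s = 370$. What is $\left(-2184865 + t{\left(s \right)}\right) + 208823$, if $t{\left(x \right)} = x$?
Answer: $-1975672$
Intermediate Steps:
$\left(-2184865 + t{\left(s \right)}\right) + 208823 = \left(-2184865 + 370\right) + 208823 = -2184495 + 208823 = -1975672$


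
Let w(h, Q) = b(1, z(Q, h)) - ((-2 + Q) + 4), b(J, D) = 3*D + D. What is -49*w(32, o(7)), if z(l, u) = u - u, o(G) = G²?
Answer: 2499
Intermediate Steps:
z(l, u) = 0
b(J, D) = 4*D
w(h, Q) = -2 - Q (w(h, Q) = 4*0 - ((-2 + Q) + 4) = 0 - (2 + Q) = 0 + (-2 - Q) = -2 - Q)
-49*w(32, o(7)) = -49*(-2 - 1*7²) = -49*(-2 - 1*49) = -49*(-2 - 49) = -49*(-51) = 2499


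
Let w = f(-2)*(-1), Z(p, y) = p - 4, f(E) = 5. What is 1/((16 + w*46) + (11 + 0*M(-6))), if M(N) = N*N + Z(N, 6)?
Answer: -1/203 ≈ -0.0049261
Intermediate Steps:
Z(p, y) = -4 + p
w = -5 (w = 5*(-1) = -5)
M(N) = -4 + N + N² (M(N) = N*N + (-4 + N) = N² + (-4 + N) = -4 + N + N²)
1/((16 + w*46) + (11 + 0*M(-6))) = 1/((16 - 5*46) + (11 + 0*(-4 - 6 + (-6)²))) = 1/((16 - 230) + (11 + 0*(-4 - 6 + 36))) = 1/(-214 + (11 + 0*26)) = 1/(-214 + (11 + 0)) = 1/(-214 + 11) = 1/(-203) = -1/203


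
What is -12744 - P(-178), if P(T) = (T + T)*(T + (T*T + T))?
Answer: 11140024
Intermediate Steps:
P(T) = 2*T*(T² + 2*T) (P(T) = (2*T)*(T + (T² + T)) = (2*T)*(T + (T + T²)) = (2*T)*(T² + 2*T) = 2*T*(T² + 2*T))
-12744 - P(-178) = -12744 - 2*(-178)²*(2 - 178) = -12744 - 2*31684*(-176) = -12744 - 1*(-11152768) = -12744 + 11152768 = 11140024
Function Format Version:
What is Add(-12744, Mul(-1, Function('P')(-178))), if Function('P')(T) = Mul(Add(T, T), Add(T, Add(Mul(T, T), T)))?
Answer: 11140024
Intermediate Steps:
Function('P')(T) = Mul(2, T, Add(Pow(T, 2), Mul(2, T))) (Function('P')(T) = Mul(Mul(2, T), Add(T, Add(Pow(T, 2), T))) = Mul(Mul(2, T), Add(T, Add(T, Pow(T, 2)))) = Mul(Mul(2, T), Add(Pow(T, 2), Mul(2, T))) = Mul(2, T, Add(Pow(T, 2), Mul(2, T))))
Add(-12744, Mul(-1, Function('P')(-178))) = Add(-12744, Mul(-1, Mul(2, Pow(-178, 2), Add(2, -178)))) = Add(-12744, Mul(-1, Mul(2, 31684, -176))) = Add(-12744, Mul(-1, -11152768)) = Add(-12744, 11152768) = 11140024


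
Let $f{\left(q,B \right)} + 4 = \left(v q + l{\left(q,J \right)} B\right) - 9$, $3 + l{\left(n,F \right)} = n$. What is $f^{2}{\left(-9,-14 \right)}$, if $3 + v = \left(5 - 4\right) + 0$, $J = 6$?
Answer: $29929$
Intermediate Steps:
$l{\left(n,F \right)} = -3 + n$
$v = -2$ ($v = -3 + \left(\left(5 - 4\right) + 0\right) = -3 + \left(1 + 0\right) = -3 + 1 = -2$)
$f{\left(q,B \right)} = -13 - 2 q + B \left(-3 + q\right)$ ($f{\left(q,B \right)} = -4 - \left(9 + 2 q - \left(-3 + q\right) B\right) = -4 - \left(9 + 2 q - B \left(-3 + q\right)\right) = -13 - 2 q + B \left(-3 + q\right)$)
$f^{2}{\left(-9,-14 \right)} = \left(-13 - -18 - 14 \left(-3 - 9\right)\right)^{2} = \left(-13 + 18 - -168\right)^{2} = \left(-13 + 18 + 168\right)^{2} = 173^{2} = 29929$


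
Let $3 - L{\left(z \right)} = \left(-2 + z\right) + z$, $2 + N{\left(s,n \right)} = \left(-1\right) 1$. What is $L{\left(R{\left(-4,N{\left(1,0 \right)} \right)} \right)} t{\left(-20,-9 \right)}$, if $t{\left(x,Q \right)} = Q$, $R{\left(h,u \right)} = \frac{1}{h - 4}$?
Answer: $- \frac{189}{4} \approx -47.25$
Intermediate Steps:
$N{\left(s,n \right)} = -3$ ($N{\left(s,n \right)} = -2 - 1 = -3$)
$R{\left(h,u \right)} = \frac{1}{-4 + h}$
$L{\left(z \right)} = 5 - 2 z$ ($L{\left(z \right)} = 3 - \left(\left(-2 + z\right) + z\right) = 3 - \left(-2 + 2 z\right) = 5 - 2 z$)
$L{\left(R{\left(-4,N{\left(1,0 \right)} \right)} \right)} t{\left(-20,-9 \right)} = \left(5 - \frac{2}{-4 - 4}\right) \left(-9\right) = \left(5 - \frac{2}{-8}\right) \left(-9\right) = \left(5 - - \frac{1}{4}\right) \left(-9\right) = \left(5 + \frac{1}{4}\right) \left(-9\right) = \frac{21}{4} \left(-9\right) = - \frac{189}{4}$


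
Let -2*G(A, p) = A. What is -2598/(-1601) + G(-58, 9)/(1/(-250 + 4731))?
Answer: 208050947/1601 ≈ 1.2995e+5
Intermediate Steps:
G(A, p) = -A/2
-2598/(-1601) + G(-58, 9)/(1/(-250 + 4731)) = -2598/(-1601) + (-½*(-58))/(1/(-250 + 4731)) = -2598*(-1/1601) + 29/(1/4481) = 2598/1601 + 29/(1/4481) = 2598/1601 + 29*4481 = 2598/1601 + 129949 = 208050947/1601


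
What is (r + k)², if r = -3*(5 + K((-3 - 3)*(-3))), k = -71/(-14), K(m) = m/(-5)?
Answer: 3721/4900 ≈ 0.75939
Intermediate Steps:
K(m) = -m/5 (K(m) = m*(-⅕) = -m/5)
k = 71/14 (k = -71*(-1/14) = 71/14 ≈ 5.0714)
r = -21/5 (r = -3*(5 - (-3 - 3)*(-3)/5) = -3*(5 - (-6)*(-3)/5) = -3*(5 - ⅕*18) = -3*(5 - 18/5) = -3*7/5 = -21/5 ≈ -4.2000)
(r + k)² = (-21/5 + 71/14)² = (61/70)² = 3721/4900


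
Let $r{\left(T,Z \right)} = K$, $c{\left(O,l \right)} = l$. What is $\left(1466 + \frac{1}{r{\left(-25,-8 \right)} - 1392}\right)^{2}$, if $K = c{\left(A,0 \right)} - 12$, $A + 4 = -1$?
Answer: $\frac{4236446577169}{1971216} \approx 2.1492 \cdot 10^{6}$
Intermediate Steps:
$A = -5$ ($A = -4 - 1 = -5$)
$K = -12$ ($K = 0 - 12 = -12$)
$r{\left(T,Z \right)} = -12$
$\left(1466 + \frac{1}{r{\left(-25,-8 \right)} - 1392}\right)^{2} = \left(1466 + \frac{1}{-12 - 1392}\right)^{2} = \left(1466 + \frac{1}{-1404}\right)^{2} = \left(1466 - \frac{1}{1404}\right)^{2} = \left(\frac{2058263}{1404}\right)^{2} = \frac{4236446577169}{1971216}$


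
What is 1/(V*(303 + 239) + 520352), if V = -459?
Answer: 1/271574 ≈ 3.6822e-6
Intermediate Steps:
1/(V*(303 + 239) + 520352) = 1/(-459*(303 + 239) + 520352) = 1/(-459*542 + 520352) = 1/(-248778 + 520352) = 1/271574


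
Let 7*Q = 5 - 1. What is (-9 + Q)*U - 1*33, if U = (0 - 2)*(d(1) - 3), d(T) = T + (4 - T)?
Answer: -113/7 ≈ -16.143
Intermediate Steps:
d(T) = 4
U = -2 (U = (0 - 2)*(4 - 3) = -2*1 = -2)
Q = 4/7 (Q = (5 - 1)/7 = (1/7)*4 = 4/7 ≈ 0.57143)
(-9 + Q)*U - 1*33 = (-9 + 4/7)*(-2) - 1*33 = -59/7*(-2) - 33 = 118/7 - 33 = -113/7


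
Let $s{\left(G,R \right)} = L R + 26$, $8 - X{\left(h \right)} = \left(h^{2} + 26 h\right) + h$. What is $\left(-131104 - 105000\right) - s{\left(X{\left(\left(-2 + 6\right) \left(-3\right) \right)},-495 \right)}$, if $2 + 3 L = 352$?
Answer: $-178380$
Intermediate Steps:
$L = \frac{350}{3}$ ($L = - \frac{2}{3} + \frac{1}{3} \cdot 352 = - \frac{2}{3} + \frac{352}{3} = \frac{350}{3} \approx 116.67$)
$X{\left(h \right)} = 8 - h^{2} - 27 h$ ($X{\left(h \right)} = 8 - \left(\left(h^{2} + 26 h\right) + h\right) = 8 - \left(h^{2} + 27 h\right) = 8 - h^{2} - 27 h$)
$s{\left(G,R \right)} = 26 + \frac{350 R}{3}$ ($s{\left(G,R \right)} = \frac{350 R}{3} + 26 = 26 + \frac{350 R}{3}$)
$\left(-131104 - 105000\right) - s{\left(X{\left(\left(-2 + 6\right) \left(-3\right) \right)},-495 \right)} = \left(-131104 - 105000\right) - \left(26 + \frac{350}{3} \left(-495\right)\right) = \left(-131104 - 105000\right) - \left(26 - 57750\right) = -236104 - -57724 = -236104 + 57724 = -178380$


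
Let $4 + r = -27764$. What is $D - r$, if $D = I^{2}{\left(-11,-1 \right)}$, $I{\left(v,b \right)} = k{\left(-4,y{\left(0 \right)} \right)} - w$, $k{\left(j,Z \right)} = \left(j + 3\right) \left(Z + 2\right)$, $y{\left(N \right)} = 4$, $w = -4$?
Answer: $27772$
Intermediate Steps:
$r = -27768$ ($r = -4 - 27764 = -27768$)
$k{\left(j,Z \right)} = \left(2 + Z\right) \left(3 + j\right)$ ($k{\left(j,Z \right)} = \left(3 + j\right) \left(2 + Z\right) = \left(2 + Z\right) \left(3 + j\right)$)
$I{\left(v,b \right)} = -2$ ($I{\left(v,b \right)} = \left(6 + 2 \left(-4\right) + 3 \cdot 4 + 4 \left(-4\right)\right) - -4 = \left(6 - 8 + 12 - 16\right) + 4 = -6 + 4 = -2$)
$D = 4$ ($D = \left(-2\right)^{2} = 4$)
$D - r = 4 - -27768 = 4 + 27768 = 27772$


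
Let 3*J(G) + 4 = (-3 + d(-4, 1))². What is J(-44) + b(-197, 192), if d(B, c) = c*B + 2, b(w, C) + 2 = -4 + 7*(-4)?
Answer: -27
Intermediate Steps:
b(w, C) = -34 (b(w, C) = -2 + (-4 + 7*(-4)) = -2 + (-4 - 28) = -2 - 32 = -34)
d(B, c) = 2 + B*c (d(B, c) = B*c + 2 = 2 + B*c)
J(G) = 7 (J(G) = -4/3 + (-3 + (2 - 4*1))²/3 = -4/3 + (-3 + (2 - 4))²/3 = -4/3 + (-3 - 2)²/3 = -4/3 + (⅓)*(-5)² = -4/3 + (⅓)*25 = -4/3 + 25/3 = 7)
J(-44) + b(-197, 192) = 7 - 34 = -27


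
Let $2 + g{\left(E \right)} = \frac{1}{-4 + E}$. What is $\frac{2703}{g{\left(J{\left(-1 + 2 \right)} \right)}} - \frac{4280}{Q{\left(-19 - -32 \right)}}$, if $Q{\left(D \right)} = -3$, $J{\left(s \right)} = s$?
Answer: $\frac{5633}{21} \approx 268.24$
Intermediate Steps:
$g{\left(E \right)} = -2 + \frac{1}{-4 + E}$
$\frac{2703}{g{\left(J{\left(-1 + 2 \right)} \right)}} - \frac{4280}{Q{\left(-19 - -32 \right)}} = \frac{2703}{\frac{1}{-4 + \left(-1 + 2\right)} \left(9 - 2 \left(-1 + 2\right)\right)} - \frac{4280}{-3} = \frac{2703}{\frac{1}{-4 + 1} \left(9 - 2\right)} - - \frac{4280}{3} = \frac{2703}{\frac{1}{-3} \left(9 - 2\right)} + \frac{4280}{3} = \frac{2703}{\left(- \frac{1}{3}\right) 7} + \frac{4280}{3} = \frac{2703}{- \frac{7}{3}} + \frac{4280}{3} = 2703 \left(- \frac{3}{7}\right) + \frac{4280}{3} = - \frac{8109}{7} + \frac{4280}{3} = \frac{5633}{21}$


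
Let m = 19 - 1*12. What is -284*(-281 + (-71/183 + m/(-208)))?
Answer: 760554343/9516 ≈ 79924.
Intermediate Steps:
m = 7 (m = 19 - 12 = 7)
-284*(-281 + (-71/183 + m/(-208))) = -284*(-281 + (-71/183 + 7/(-208))) = -284*(-281 + (-71*1/183 + 7*(-1/208))) = -284*(-281 + (-71/183 - 7/208)) = -284*(-281 - 16049/38064) = -284*(-10712033/38064) = 760554343/9516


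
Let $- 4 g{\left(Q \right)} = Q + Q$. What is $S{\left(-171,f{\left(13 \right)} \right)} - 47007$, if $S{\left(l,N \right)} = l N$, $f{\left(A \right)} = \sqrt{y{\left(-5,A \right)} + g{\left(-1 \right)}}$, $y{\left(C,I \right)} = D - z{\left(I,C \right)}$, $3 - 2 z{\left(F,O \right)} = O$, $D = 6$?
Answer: $-47007 - \frac{171 \sqrt{10}}{2} \approx -47277.0$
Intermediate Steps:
$z{\left(F,O \right)} = \frac{3}{2} - \frac{O}{2}$
$y{\left(C,I \right)} = \frac{9}{2} + \frac{C}{2}$ ($y{\left(C,I \right)} = 6 - \left(\frac{3}{2} - \frac{C}{2}\right) = 6 + \left(- \frac{3}{2} + \frac{C}{2}\right) = \frac{9}{2} + \frac{C}{2}$)
$g{\left(Q \right)} = - \frac{Q}{2}$ ($g{\left(Q \right)} = - \frac{Q + Q}{4} = - \frac{2 Q}{4} = - \frac{Q}{2}$)
$f{\left(A \right)} = \frac{\sqrt{10}}{2}$ ($f{\left(A \right)} = \sqrt{\left(\frac{9}{2} + \frac{1}{2} \left(-5\right)\right) - - \frac{1}{2}} = \sqrt{\left(\frac{9}{2} - \frac{5}{2}\right) + \frac{1}{2}} = \sqrt{2 + \frac{1}{2}} = \sqrt{\frac{5}{2}} = \frac{\sqrt{10}}{2}$)
$S{\left(l,N \right)} = N l$
$S{\left(-171,f{\left(13 \right)} \right)} - 47007 = \frac{\sqrt{10}}{2} \left(-171\right) - 47007 = - \frac{171 \sqrt{10}}{2} - 47007 = -47007 - \frac{171 \sqrt{10}}{2}$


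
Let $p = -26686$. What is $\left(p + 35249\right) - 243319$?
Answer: $-234756$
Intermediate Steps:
$\left(p + 35249\right) - 243319 = \left(-26686 + 35249\right) - 243319 = 8563 - 243319 = -234756$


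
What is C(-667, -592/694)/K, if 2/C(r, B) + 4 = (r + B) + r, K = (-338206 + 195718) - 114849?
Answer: 347/59777069067 ≈ 5.8049e-9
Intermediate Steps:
K = -257337 (K = -142488 - 114849 = -257337)
C(r, B) = 2/(-4 + B + 2*r) (C(r, B) = 2/(-4 + ((r + B) + r)) = 2/(-4 + ((B + r) + r)) = 2/(-4 + (B + 2*r)) = 2/(-4 + B + 2*r))
C(-667, -592/694)/K = (2/(-4 - 592/694 + 2*(-667)))/(-257337) = (2/(-4 - 592*1/694 - 1334))*(-1/257337) = (2/(-4 - 296/347 - 1334))*(-1/257337) = (2/(-464582/347))*(-1/257337) = (2*(-347/464582))*(-1/257337) = -347/232291*(-1/257337) = 347/59777069067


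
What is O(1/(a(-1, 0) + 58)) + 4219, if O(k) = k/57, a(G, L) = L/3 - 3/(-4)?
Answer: 56513509/13395 ≈ 4219.0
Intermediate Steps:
a(G, L) = ¾ + L/3 (a(G, L) = L*(⅓) - 3*(-¼) = L/3 + ¾ = ¾ + L/3)
O(k) = k/57 (O(k) = k*(1/57) = k/57)
O(1/(a(-1, 0) + 58)) + 4219 = 1/(57*((¾ + (⅓)*0) + 58)) + 4219 = 1/(57*((¾ + 0) + 58)) + 4219 = 1/(57*(¾ + 58)) + 4219 = 1/(57*(235/4)) + 4219 = (1/57)*(4/235) + 4219 = 4/13395 + 4219 = 56513509/13395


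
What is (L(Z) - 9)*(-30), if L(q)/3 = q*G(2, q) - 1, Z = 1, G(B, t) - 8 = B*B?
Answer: -720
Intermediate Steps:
G(B, t) = 8 + B² (G(B, t) = 8 + B*B = 8 + B²)
L(q) = -3 + 36*q (L(q) = 3*(q*(8 + 2²) - 1) = 3*(q*(8 + 4) - 1) = 3*(q*12 - 1) = 3*(12*q - 1) = 3*(-1 + 12*q) = -3 + 36*q)
(L(Z) - 9)*(-30) = ((-3 + 36*1) - 9)*(-30) = ((-3 + 36) - 9)*(-30) = (33 - 9)*(-30) = 24*(-30) = -720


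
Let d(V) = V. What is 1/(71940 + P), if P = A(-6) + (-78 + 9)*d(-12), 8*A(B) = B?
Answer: 4/291069 ≈ 1.3742e-5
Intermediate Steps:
A(B) = B/8
P = 3309/4 (P = (⅛)*(-6) + (-78 + 9)*(-12) = -¾ - 69*(-12) = -¾ + 828 = 3309/4 ≈ 827.25)
1/(71940 + P) = 1/(71940 + 3309/4) = 1/(291069/4) = 4/291069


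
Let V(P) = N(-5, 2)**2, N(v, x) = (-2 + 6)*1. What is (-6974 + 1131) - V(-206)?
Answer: -5859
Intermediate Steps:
N(v, x) = 4 (N(v, x) = 4*1 = 4)
V(P) = 16 (V(P) = 4**2 = 16)
(-6974 + 1131) - V(-206) = (-6974 + 1131) - 1*16 = -5843 - 16 = -5859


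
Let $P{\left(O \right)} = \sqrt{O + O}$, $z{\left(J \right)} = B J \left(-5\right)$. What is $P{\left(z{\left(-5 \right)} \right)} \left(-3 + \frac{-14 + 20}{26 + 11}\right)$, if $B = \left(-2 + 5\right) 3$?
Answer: $- \frac{1575 \sqrt{2}}{37} \approx -60.2$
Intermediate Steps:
$B = 9$ ($B = 3 \cdot 3 = 9$)
$z{\left(J \right)} = - 45 J$ ($z{\left(J \right)} = 9 J \left(-5\right) = - 45 J$)
$P{\left(O \right)} = \sqrt{2} \sqrt{O}$ ($P{\left(O \right)} = \sqrt{2 O} = \sqrt{2} \sqrt{O}$)
$P{\left(z{\left(-5 \right)} \right)} \left(-3 + \frac{-14 + 20}{26 + 11}\right) = \sqrt{2} \sqrt{\left(-45\right) \left(-5\right)} \left(-3 + \frac{-14 + 20}{26 + 11}\right) = \sqrt{2} \sqrt{225} \left(-3 + \frac{6}{37}\right) = \sqrt{2} \cdot 15 \left(-3 + 6 \cdot \frac{1}{37}\right) = 15 \sqrt{2} \left(-3 + \frac{6}{37}\right) = 15 \sqrt{2} \left(- \frac{105}{37}\right) = - \frac{1575 \sqrt{2}}{37}$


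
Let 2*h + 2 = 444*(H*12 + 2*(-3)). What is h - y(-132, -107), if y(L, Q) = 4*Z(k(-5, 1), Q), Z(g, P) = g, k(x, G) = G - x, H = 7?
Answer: 17291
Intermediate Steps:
y(L, Q) = 24 (y(L, Q) = 4*(1 - 1*(-5)) = 4*(1 + 5) = 4*6 = 24)
h = 17315 (h = -1 + (444*(7*12 + 2*(-3)))/2 = -1 + (444*(84 - 6))/2 = -1 + (444*78)/2 = -1 + (½)*34632 = -1 + 17316 = 17315)
h - y(-132, -107) = 17315 - 1*24 = 17315 - 24 = 17291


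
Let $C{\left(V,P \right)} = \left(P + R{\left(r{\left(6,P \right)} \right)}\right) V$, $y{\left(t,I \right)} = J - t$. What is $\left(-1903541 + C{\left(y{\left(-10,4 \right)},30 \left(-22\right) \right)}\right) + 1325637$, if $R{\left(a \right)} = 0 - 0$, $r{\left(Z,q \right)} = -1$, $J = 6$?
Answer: $-588464$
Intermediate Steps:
$R{\left(a \right)} = 0$ ($R{\left(a \right)} = 0 + 0 = 0$)
$y{\left(t,I \right)} = 6 - t$
$C{\left(V,P \right)} = P V$ ($C{\left(V,P \right)} = \left(P + 0\right) V = P V$)
$\left(-1903541 + C{\left(y{\left(-10,4 \right)},30 \left(-22\right) \right)}\right) + 1325637 = \left(-1903541 + 30 \left(-22\right) \left(6 - -10\right)\right) + 1325637 = \left(-1903541 - 660 \left(6 + 10\right)\right) + 1325637 = \left(-1903541 - 10560\right) + 1325637 = -1914101 + 1325637 = -588464$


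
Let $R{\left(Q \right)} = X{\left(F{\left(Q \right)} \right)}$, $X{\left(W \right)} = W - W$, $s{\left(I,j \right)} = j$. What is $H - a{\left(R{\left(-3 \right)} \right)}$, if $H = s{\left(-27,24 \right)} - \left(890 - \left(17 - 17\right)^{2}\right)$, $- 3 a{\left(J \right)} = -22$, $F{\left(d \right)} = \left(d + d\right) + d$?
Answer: $- \frac{2620}{3} \approx -873.33$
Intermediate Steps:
$F{\left(d \right)} = 3 d$ ($F{\left(d \right)} = 2 d + d = 3 d$)
$X{\left(W \right)} = 0$
$R{\left(Q \right)} = 0$
$a{\left(J \right)} = \frac{22}{3}$ ($a{\left(J \right)} = \left(- \frac{1}{3}\right) \left(-22\right) = \frac{22}{3}$)
$H = -866$ ($H = 24 - \left(890 - \left(17 - 17\right)^{2}\right) = 24 - \left(890 - 0^{2}\right) = 24 + \left(0 - 890\right) = 24 - 890 = -866$)
$H - a{\left(R{\left(-3 \right)} \right)} = -866 - \frac{22}{3} = - \frac{2620}{3}$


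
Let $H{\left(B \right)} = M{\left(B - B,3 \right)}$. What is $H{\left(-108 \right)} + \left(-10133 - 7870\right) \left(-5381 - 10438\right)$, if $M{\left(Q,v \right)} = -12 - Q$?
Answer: $284789445$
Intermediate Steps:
$H{\left(B \right)} = -12$ ($H{\left(B \right)} = -12 - \left(B - B\right) = -12 - 0 = -12 + 0 = -12$)
$H{\left(-108 \right)} + \left(-10133 - 7870\right) \left(-5381 - 10438\right) = -12 + \left(-10133 - 7870\right) \left(-5381 - 10438\right) = -12 - -284789457 = -12 + 284789457 = 284789445$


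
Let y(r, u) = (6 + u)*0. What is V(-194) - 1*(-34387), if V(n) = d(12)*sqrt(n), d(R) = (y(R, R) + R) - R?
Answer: 34387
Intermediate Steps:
y(r, u) = 0
d(R) = 0 (d(R) = (0 + R) - R = R - R = 0)
V(n) = 0 (V(n) = 0*sqrt(n) = 0)
V(-194) - 1*(-34387) = 0 - 1*(-34387) = 0 + 34387 = 34387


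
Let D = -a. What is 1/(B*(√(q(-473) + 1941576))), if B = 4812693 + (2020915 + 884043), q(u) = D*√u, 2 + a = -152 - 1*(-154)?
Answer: √9906/1070314711284 ≈ 9.2990e-11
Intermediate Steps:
a = 0 (a = -2 + (-152 - 1*(-154)) = -2 + (-152 + 154) = -2 + 2 = 0)
D = 0 (D = -1*0 = 0)
q(u) = 0 (q(u) = 0*√u = 0)
B = 7717651 (B = 4812693 + 2904958 = 7717651)
1/(B*(√(q(-473) + 1941576))) = 1/(7717651*(√(0 + 1941576))) = 1/(7717651*(√1941576)) = 1/(7717651*((14*√9906))) = (√9906/138684)/7717651 = √9906/1070314711284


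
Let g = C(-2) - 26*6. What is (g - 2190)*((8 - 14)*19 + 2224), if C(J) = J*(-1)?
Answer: -4945840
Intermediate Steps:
C(J) = -J
g = -154 (g = -1*(-2) - 26*6 = 2 - 156 = -154)
(g - 2190)*((8 - 14)*19 + 2224) = (-154 - 2190)*((8 - 14)*19 + 2224) = -2344*(-6*19 + 2224) = -2344*(-114 + 2224) = -2344*2110 = -4945840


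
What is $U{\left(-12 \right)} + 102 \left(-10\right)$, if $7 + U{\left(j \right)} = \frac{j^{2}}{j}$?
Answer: $-1039$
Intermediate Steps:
$U{\left(j \right)} = -7 + j$ ($U{\left(j \right)} = -7 + \frac{j^{2}}{j} = -7 + j$)
$U{\left(-12 \right)} + 102 \left(-10\right) = \left(-7 - 12\right) + 102 \left(-10\right) = -19 - 1020 = -1039$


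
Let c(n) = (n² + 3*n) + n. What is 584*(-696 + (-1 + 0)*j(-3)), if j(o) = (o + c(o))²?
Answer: -427488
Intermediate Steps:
c(n) = n² + 4*n
j(o) = (o + o*(4 + o))²
584*(-696 + (-1 + 0)*j(-3)) = 584*(-696 + (-1 + 0)*((-3)²*(5 - 3)²)) = 584*(-696 - 9*2²) = 584*(-696 - 9*4) = 584*(-696 - 1*36) = 584*(-696 - 36) = 584*(-732) = -427488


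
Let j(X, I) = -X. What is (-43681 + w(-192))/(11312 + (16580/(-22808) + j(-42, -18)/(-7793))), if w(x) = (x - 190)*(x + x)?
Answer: 4577186707802/502623938563 ≈ 9.1066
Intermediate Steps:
w(x) = 2*x*(-190 + x) (w(x) = (-190 + x)*(2*x) = 2*x*(-190 + x))
(-43681 + w(-192))/(11312 + (16580/(-22808) + j(-42, -18)/(-7793))) = (-43681 + 2*(-192)*(-190 - 192))/(11312 + (16580/(-22808) - 1*(-42)/(-7793))) = (-43681 + 2*(-192)*(-382))/(11312 + (16580*(-1/22808) + 42*(-1/7793))) = (-43681 + 146688)/(11312 + (-4145/5702 - 42/7793)) = 103007/(11312 - 32541469/44435686) = 103007/(502623938563/44435686) = 103007*(44435686/502623938563) = 4577186707802/502623938563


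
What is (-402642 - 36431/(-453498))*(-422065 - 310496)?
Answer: 44587888185628295/151166 ≈ 2.9496e+11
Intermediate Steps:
(-402642 - 36431/(-453498))*(-422065 - 310496) = (-402642 - 36431*(-1/453498))*(-732561) = (-402642 + 36431/453498)*(-732561) = -182597305285/453498*(-732561) = 44587888185628295/151166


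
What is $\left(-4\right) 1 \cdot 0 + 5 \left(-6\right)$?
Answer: $-30$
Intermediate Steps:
$\left(-4\right) 1 \cdot 0 + 5 \left(-6\right) = \left(-4\right) 0 - 30 = 0 - 30 = -30$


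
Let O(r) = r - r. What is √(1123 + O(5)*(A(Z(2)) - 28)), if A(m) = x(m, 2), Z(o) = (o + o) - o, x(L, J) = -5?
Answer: √1123 ≈ 33.511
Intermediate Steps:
O(r) = 0
Z(o) = o (Z(o) = 2*o - o = o)
A(m) = -5
√(1123 + O(5)*(A(Z(2)) - 28)) = √(1123 + 0*(-5 - 28)) = √(1123 + 0*(-33)) = √(1123 + 0) = √1123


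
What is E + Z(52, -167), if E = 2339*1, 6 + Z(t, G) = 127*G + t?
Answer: -18824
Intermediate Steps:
Z(t, G) = -6 + t + 127*G (Z(t, G) = -6 + (127*G + t) = -6 + (t + 127*G) = -6 + t + 127*G)
E = 2339
E + Z(52, -167) = 2339 + (-6 + 52 + 127*(-167)) = 2339 + (-6 + 52 - 21209) = 2339 - 21163 = -18824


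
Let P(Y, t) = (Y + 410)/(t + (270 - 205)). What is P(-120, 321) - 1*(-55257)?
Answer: 10664746/193 ≈ 55258.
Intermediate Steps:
P(Y, t) = (410 + Y)/(65 + t) (P(Y, t) = (410 + Y)/(t + 65) = (410 + Y)/(65 + t))
P(-120, 321) - 1*(-55257) = (410 - 120)/(65 + 321) - 1*(-55257) = 290/386 + 55257 = (1/386)*290 + 55257 = 145/193 + 55257 = 10664746/193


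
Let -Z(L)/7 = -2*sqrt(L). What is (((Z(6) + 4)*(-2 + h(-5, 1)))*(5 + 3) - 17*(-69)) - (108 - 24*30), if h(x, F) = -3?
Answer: 1625 - 560*sqrt(6) ≈ 253.29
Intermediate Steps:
Z(L) = 14*sqrt(L) (Z(L) = -(-14)*sqrt(L) = 14*sqrt(L))
(((Z(6) + 4)*(-2 + h(-5, 1)))*(5 + 3) - 17*(-69)) - (108 - 24*30) = (((14*sqrt(6) + 4)*(-2 - 3))*(5 + 3) - 17*(-69)) - (108 - 24*30) = (((4 + 14*sqrt(6))*(-5))*8 + 1173) - (108 - 720) = ((-20 - 70*sqrt(6))*8 + 1173) - 1*(-612) = ((-160 - 560*sqrt(6)) + 1173) + 612 = (1013 - 560*sqrt(6)) + 612 = 1625 - 560*sqrt(6)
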